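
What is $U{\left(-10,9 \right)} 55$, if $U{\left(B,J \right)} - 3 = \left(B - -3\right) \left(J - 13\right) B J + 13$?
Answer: $-137720$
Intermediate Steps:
$U{\left(B,J \right)} = 16 + B J \left(-13 + J\right) \left(3 + B\right)$ ($U{\left(B,J \right)} = 3 + \left(\left(B - -3\right) \left(J - 13\right) B J + 13\right) = 3 + \left(\left(B + \left(-2 + 5\right)\right) \left(-13 + J\right) B J + 13\right) = 3 + \left(\left(B + 3\right) \left(-13 + J\right) B J + 13\right) = 3 + \left(\left(3 + B\right) \left(-13 + J\right) B J + 13\right) = 3 + \left(\left(-13 + J\right) \left(3 + B\right) B J + 13\right) = 3 + \left(B \left(-13 + J\right) \left(3 + B\right) J + 13\right) = 3 + \left(B J \left(-13 + J\right) \left(3 + B\right) + 13\right) = 3 + \left(13 + B J \left(-13 + J\right) \left(3 + B\right)\right) = 16 + B J \left(-13 + J\right) \left(3 + B\right)$)
$U{\left(-10,9 \right)} 55 = \left(16 + \left(-10\right)^{2} \cdot 9^{2} - \left(-390\right) 9 - 117 \left(-10\right)^{2} + 3 \left(-10\right) 9^{2}\right) 55 = \left(16 + 100 \cdot 81 + 3510 - 117 \cdot 100 + 3 \left(-10\right) 81\right) 55 = \left(16 + 8100 + 3510 - 11700 - 2430\right) 55 = \left(-2504\right) 55 = -137720$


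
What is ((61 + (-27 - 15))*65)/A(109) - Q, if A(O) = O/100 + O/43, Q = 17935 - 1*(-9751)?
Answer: -32787014/1199 ≈ -27345.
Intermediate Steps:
Q = 27686 (Q = 17935 + 9751 = 27686)
A(O) = 143*O/4300 (A(O) = O*(1/100) + O*(1/43) = O/100 + O/43 = 143*O/4300)
((61 + (-27 - 15))*65)/A(109) - Q = ((61 + (-27 - 15))*65)/(((143/4300)*109)) - 1*27686 = ((61 - 42)*65)/(15587/4300) - 27686 = (19*65)*(4300/15587) - 27686 = 1235*(4300/15587) - 27686 = 408500/1199 - 27686 = -32787014/1199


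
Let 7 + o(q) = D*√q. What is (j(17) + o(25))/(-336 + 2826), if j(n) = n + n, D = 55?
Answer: 151/1245 ≈ 0.12129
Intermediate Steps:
j(n) = 2*n
o(q) = -7 + 55*√q
(j(17) + o(25))/(-336 + 2826) = (2*17 + (-7 + 55*√25))/(-336 + 2826) = (34 + (-7 + 55*5))/2490 = (34 + (-7 + 275))*(1/2490) = (34 + 268)*(1/2490) = 302*(1/2490) = 151/1245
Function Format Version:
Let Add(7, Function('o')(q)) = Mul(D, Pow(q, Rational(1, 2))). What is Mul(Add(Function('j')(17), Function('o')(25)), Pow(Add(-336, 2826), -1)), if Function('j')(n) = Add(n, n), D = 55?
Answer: Rational(151, 1245) ≈ 0.12129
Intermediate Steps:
Function('j')(n) = Mul(2, n)
Function('o')(q) = Add(-7, Mul(55, Pow(q, Rational(1, 2))))
Mul(Add(Function('j')(17), Function('o')(25)), Pow(Add(-336, 2826), -1)) = Mul(Add(Mul(2, 17), Add(-7, Mul(55, Pow(25, Rational(1, 2))))), Pow(Add(-336, 2826), -1)) = Mul(Add(34, Add(-7, Mul(55, 5))), Pow(2490, -1)) = Mul(Add(34, Add(-7, 275)), Rational(1, 2490)) = Mul(Add(34, 268), Rational(1, 2490)) = Mul(302, Rational(1, 2490)) = Rational(151, 1245)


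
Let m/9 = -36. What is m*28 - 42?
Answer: -9114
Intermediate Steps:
m = -324 (m = 9*(-36) = -324)
m*28 - 42 = -324*28 - 42 = -9072 - 42 = -9114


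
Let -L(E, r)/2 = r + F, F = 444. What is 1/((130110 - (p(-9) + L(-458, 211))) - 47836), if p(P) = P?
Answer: 1/83593 ≈ 1.1963e-5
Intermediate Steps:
L(E, r) = -888 - 2*r (L(E, r) = -2*(r + 444) = -2*(444 + r) = -888 - 2*r)
1/((130110 - (p(-9) + L(-458, 211))) - 47836) = 1/((130110 - (-9 + (-888 - 2*211))) - 47836) = 1/((130110 - (-9 + (-888 - 422))) - 47836) = 1/((130110 - (-9 - 1310)) - 47836) = 1/((130110 - 1*(-1319)) - 47836) = 1/((130110 + 1319) - 47836) = 1/(131429 - 47836) = 1/83593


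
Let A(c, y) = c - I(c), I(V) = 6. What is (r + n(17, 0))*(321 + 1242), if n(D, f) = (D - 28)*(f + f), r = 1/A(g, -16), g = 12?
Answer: 521/2 ≈ 260.50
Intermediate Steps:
A(c, y) = -6 + c (A(c, y) = c - 1*6 = c - 6 = -6 + c)
r = ⅙ (r = 1/(-6 + 12) = 1/6 = ⅙ ≈ 0.16667)
n(D, f) = 2*f*(-28 + D) (n(D, f) = (-28 + D)*(2*f) = 2*f*(-28 + D))
(r + n(17, 0))*(321 + 1242) = (⅙ + 2*0*(-28 + 17))*(321 + 1242) = (⅙ + 2*0*(-11))*1563 = (⅙ + 0)*1563 = (⅙)*1563 = 521/2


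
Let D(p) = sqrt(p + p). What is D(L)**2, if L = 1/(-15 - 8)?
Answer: -2/23 ≈ -0.086957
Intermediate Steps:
L = -1/23 (L = 1/(-23) = -1/23 ≈ -0.043478)
D(p) = sqrt(2)*sqrt(p) (D(p) = sqrt(2*p) = sqrt(2)*sqrt(p))
D(L)**2 = (sqrt(2)*sqrt(-1/23))**2 = (sqrt(2)*(I*sqrt(23)/23))**2 = (I*sqrt(46)/23)**2 = -2/23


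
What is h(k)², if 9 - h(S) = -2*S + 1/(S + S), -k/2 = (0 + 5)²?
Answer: 82791801/10000 ≈ 8279.2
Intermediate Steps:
k = -50 (k = -2*(0 + 5)² = -2*5² = -2*25 = -50)
h(S) = 9 + 2*S - 1/(2*S) (h(S) = 9 - (-2*S + 1/(S + S)) = 9 - (-2*S + 1/(2*S)) = 9 - (1/(2*S) - 2*S) = 9 + (2*S - 1/(2*S)) = 9 + 2*S - 1/(2*S))
h(k)² = (9 + 2*(-50) - ½/(-50))² = (9 - 100 - ½*(-1/50))² = (9 - 100 + 1/100)² = (-9099/100)² = 82791801/10000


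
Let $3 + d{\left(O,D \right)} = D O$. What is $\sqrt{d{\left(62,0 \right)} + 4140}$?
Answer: $\sqrt{4137} \approx 64.319$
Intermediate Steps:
$d{\left(O,D \right)} = -3 + D O$
$\sqrt{d{\left(62,0 \right)} + 4140} = \sqrt{\left(-3 + 0 \cdot 62\right) + 4140} = \sqrt{\left(-3 + 0\right) + 4140} = \sqrt{-3 + 4140} = \sqrt{4137}$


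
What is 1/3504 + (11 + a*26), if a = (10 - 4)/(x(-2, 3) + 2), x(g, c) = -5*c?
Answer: -3503/3504 ≈ -0.99971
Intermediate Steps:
a = -6/13 (a = (10 - 4)/(-5*3 + 2) = 6/(-15 + 2) = 6/(-13) = 6*(-1/13) = -6/13 ≈ -0.46154)
1/3504 + (11 + a*26) = 1/3504 + (11 - 6/13*26) = 1/3504 + (11 - 12) = 1/3504 - 1 = -3503/3504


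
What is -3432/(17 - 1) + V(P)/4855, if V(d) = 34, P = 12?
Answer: -2082727/9710 ≈ -214.49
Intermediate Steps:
-3432/(17 - 1) + V(P)/4855 = -3432/(17 - 1) + 34/4855 = -3432/16 + 34*(1/4855) = -3432*1/16 + 34/4855 = -429/2 + 34/4855 = -2082727/9710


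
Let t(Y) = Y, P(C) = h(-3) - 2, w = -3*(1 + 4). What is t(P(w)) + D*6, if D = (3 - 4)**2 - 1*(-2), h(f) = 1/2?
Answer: 33/2 ≈ 16.500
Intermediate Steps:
w = -15 (w = -3*5 = -15)
h(f) = 1/2
P(C) = -3/2 (P(C) = 1/2 - 2 = -3/2)
D = 3 (D = (-1)**2 + 2 = 1 + 2 = 3)
t(P(w)) + D*6 = -3/2 + 3*6 = -3/2 + 18 = 33/2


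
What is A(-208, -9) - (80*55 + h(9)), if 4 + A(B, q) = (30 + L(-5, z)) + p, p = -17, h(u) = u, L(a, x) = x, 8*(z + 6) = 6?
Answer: -17621/4 ≈ -4405.3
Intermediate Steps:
z = -21/4 (z = -6 + (⅛)*6 = -6 + ¾ = -21/4 ≈ -5.2500)
A(B, q) = 15/4 (A(B, q) = -4 + ((30 - 21/4) - 17) = -4 + (99/4 - 17) = -4 + 31/4 = 15/4)
A(-208, -9) - (80*55 + h(9)) = 15/4 - (80*55 + 9) = 15/4 - (4400 + 9) = 15/4 - 1*4409 = 15/4 - 4409 = -17621/4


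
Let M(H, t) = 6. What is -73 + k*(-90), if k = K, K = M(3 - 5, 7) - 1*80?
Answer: 6587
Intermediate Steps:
K = -74 (K = 6 - 1*80 = 6 - 80 = -74)
k = -74
-73 + k*(-90) = -73 - 74*(-90) = -73 + 6660 = 6587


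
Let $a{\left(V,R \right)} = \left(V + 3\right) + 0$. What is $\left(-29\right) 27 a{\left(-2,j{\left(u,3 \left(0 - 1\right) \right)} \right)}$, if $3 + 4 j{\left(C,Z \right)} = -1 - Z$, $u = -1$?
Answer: $-783$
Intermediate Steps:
$j{\left(C,Z \right)} = -1 - \frac{Z}{4}$ ($j{\left(C,Z \right)} = - \frac{3}{4} + \frac{-1 - Z}{4} = - \frac{3}{4} - \left(\frac{1}{4} + \frac{Z}{4}\right) = -1 - \frac{Z}{4}$)
$a{\left(V,R \right)} = 3 + V$ ($a{\left(V,R \right)} = \left(3 + V\right) + 0 = 3 + V$)
$\left(-29\right) 27 a{\left(-2,j{\left(u,3 \left(0 - 1\right) \right)} \right)} = \left(-29\right) 27 \left(3 - 2\right) = \left(-783\right) 1 = -783$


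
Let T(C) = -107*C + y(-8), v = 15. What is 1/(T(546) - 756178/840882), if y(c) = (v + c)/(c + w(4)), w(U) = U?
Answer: -1681764/98256471851 ≈ -1.7116e-5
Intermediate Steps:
y(c) = (15 + c)/(4 + c) (y(c) = (15 + c)/(c + 4) = (15 + c)/(4 + c))
T(C) = -7/4 - 107*C (T(C) = -107*C + (15 - 8)/(4 - 8) = -107*C + 7/(-4) = -107*C - ¼*7 = -107*C - 7/4 = -7/4 - 107*C)
1/(T(546) - 756178/840882) = 1/((-7/4 - 107*546) - 756178/840882) = 1/((-7/4 - 58422) - 756178*1/840882) = 1/(-233695/4 - 378089/420441) = 1/(-98256471851/1681764) = -1681764/98256471851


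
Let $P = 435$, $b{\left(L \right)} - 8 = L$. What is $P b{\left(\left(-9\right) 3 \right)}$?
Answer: $-8265$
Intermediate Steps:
$b{\left(L \right)} = 8 + L$
$P b{\left(\left(-9\right) 3 \right)} = 435 \left(8 - 27\right) = 435 \left(-19\right) = -8265$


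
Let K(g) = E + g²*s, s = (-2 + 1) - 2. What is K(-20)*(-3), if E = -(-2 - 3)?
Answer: 3585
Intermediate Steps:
E = 5 (E = -1*(-5) = 5)
s = -3 (s = -1 - 2 = -3)
K(g) = 5 - 3*g² (K(g) = 5 + g²*(-3) = 5 - 3*g²)
K(-20)*(-3) = (5 - 3*(-20)²)*(-3) = (5 - 3*400)*(-3) = (5 - 1200)*(-3) = -1195*(-3) = 3585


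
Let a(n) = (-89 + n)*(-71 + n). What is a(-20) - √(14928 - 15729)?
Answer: 9919 - 3*I*√89 ≈ 9919.0 - 28.302*I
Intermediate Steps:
a(-20) - √(14928 - 15729) = (6319 + (-20)² - 160*(-20)) - √(14928 - 15729) = (6319 + 400 + 3200) - √(-801) = 9919 - 3*I*√89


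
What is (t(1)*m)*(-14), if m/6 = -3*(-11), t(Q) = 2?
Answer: -5544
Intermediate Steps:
m = 198 (m = 6*(-3*(-11)) = 6*33 = 198)
(t(1)*m)*(-14) = (2*198)*(-14) = 396*(-14) = -5544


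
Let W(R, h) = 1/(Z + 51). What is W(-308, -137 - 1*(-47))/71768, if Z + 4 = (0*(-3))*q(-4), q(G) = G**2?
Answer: 1/3373096 ≈ 2.9646e-7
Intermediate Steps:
Z = -4 (Z = -4 + (0*(-3))*(-4)**2 = -4 + 0*16 = -4 + 0 = -4)
W(R, h) = 1/47 (W(R, h) = 1/(-4 + 51) = 1/47)
W(-308, -137 - 1*(-47))/71768 = (1/47)/71768 = (1/47)*(1/71768) = 1/3373096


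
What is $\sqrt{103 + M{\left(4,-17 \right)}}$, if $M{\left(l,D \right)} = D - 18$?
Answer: $2 \sqrt{17} \approx 8.2462$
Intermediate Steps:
$M{\left(l,D \right)} = -18 + D$ ($M{\left(l,D \right)} = D - 18 = -18 + D$)
$\sqrt{103 + M{\left(4,-17 \right)}} = \sqrt{103 - 35} = \sqrt{68} = 2 \sqrt{17}$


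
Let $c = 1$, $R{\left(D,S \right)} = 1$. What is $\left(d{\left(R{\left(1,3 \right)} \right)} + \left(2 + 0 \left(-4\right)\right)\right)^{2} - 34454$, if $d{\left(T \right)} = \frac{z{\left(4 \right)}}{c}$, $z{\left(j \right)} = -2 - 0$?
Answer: $-34454$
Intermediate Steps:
$z{\left(j \right)} = -2$ ($z{\left(j \right)} = -2 + 0 = -2$)
$d{\left(T \right)} = -2$ ($d{\left(T \right)} = - \frac{2}{1} = \left(-2\right) 1 = -2$)
$\left(d{\left(R{\left(1,3 \right)} \right)} + \left(2 + 0 \left(-4\right)\right)\right)^{2} - 34454 = \left(-2 + \left(2 + 0 \left(-4\right)\right)\right)^{2} - 34454 = \left(-2 + \left(2 + 0\right)\right)^{2} - 34454 = \left(-2 + 2\right)^{2} - 34454 = 0^{2} - 34454 = 0 - 34454 = -34454$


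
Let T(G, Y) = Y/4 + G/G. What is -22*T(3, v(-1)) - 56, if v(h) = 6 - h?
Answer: -233/2 ≈ -116.50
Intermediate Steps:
T(G, Y) = 1 + Y/4 (T(G, Y) = Y*(¼) + 1 = Y/4 + 1 = 1 + Y/4)
-22*T(3, v(-1)) - 56 = -22*(1 + (6 - 1*(-1))/4) - 56 = -22*(1 + (6 + 1)/4) - 56 = -22*(1 + (¼)*7) - 56 = -22*(1 + 7/4) - 56 = -22*11/4 - 56 = -121/2 - 56 = -233/2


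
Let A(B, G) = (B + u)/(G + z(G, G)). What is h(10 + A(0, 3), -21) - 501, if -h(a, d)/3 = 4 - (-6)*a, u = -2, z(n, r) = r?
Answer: -687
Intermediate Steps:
A(B, G) = (-2 + B)/(2*G) (A(B, G) = (B - 2)/(G + G) = (-2 + B)/((2*G)) = (-2 + B)*(1/(2*G)) = (-2 + B)/(2*G))
h(a, d) = -12 - 18*a (h(a, d) = -3*(4 - (-6)*a) = -3*(4 + 6*a) = -12 - 18*a)
h(10 + A(0, 3), -21) - 501 = (-12 - 18*(10 + (1/2)*(-2 + 0)/3)) - 501 = (-12 - 18*(10 + (1/2)*(1/3)*(-2))) - 501 = (-12 - 18*(10 - 1/3)) - 501 = (-12 - 18*29/3) - 501 = (-12 - 174) - 501 = -186 - 501 = -687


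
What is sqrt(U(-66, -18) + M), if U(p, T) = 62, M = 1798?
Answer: 2*sqrt(465) ≈ 43.128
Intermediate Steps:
sqrt(U(-66, -18) + M) = sqrt(62 + 1798) = sqrt(1860) = 2*sqrt(465)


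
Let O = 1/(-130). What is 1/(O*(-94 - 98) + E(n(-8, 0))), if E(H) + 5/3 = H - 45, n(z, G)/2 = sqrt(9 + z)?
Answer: -195/8422 ≈ -0.023154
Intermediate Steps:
n(z, G) = 2*sqrt(9 + z)
O = -1/130 ≈ -0.0076923
E(H) = -140/3 + H (E(H) = -5/3 + (H - 45) = -5/3 + (-45 + H) = -140/3 + H)
1/(O*(-94 - 98) + E(n(-8, 0))) = 1/(-(-94 - 98)/130 + (-140/3 + 2*sqrt(9 - 8))) = 1/(-1/130*(-192) + (-140/3 + 2*sqrt(1))) = 1/(96/65 + (-140/3 + 2*1)) = 1/(96/65 + (-140/3 + 2)) = 1/(96/65 - 134/3) = 1/(-8422/195) = -195/8422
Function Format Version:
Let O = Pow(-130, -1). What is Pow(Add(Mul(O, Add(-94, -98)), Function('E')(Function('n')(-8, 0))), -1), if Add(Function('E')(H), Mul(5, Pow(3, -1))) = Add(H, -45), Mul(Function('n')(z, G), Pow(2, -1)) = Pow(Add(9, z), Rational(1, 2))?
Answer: Rational(-195, 8422) ≈ -0.023154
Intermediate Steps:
Function('n')(z, G) = Mul(2, Pow(Add(9, z), Rational(1, 2)))
O = Rational(-1, 130) ≈ -0.0076923
Function('E')(H) = Add(Rational(-140, 3), H) (Function('E')(H) = Add(Rational(-5, 3), Add(H, -45)) = Add(Rational(-5, 3), Add(-45, H)) = Add(Rational(-140, 3), H))
Pow(Add(Mul(O, Add(-94, -98)), Function('E')(Function('n')(-8, 0))), -1) = Pow(Add(Mul(Rational(-1, 130), Add(-94, -98)), Add(Rational(-140, 3), Mul(2, Pow(Add(9, -8), Rational(1, 2))))), -1) = Pow(Add(Mul(Rational(-1, 130), -192), Add(Rational(-140, 3), Mul(2, Pow(1, Rational(1, 2))))), -1) = Pow(Add(Rational(96, 65), Add(Rational(-140, 3), Mul(2, 1))), -1) = Pow(Add(Rational(96, 65), Add(Rational(-140, 3), 2)), -1) = Pow(Add(Rational(96, 65), Rational(-134, 3)), -1) = Pow(Rational(-8422, 195), -1) = Rational(-195, 8422)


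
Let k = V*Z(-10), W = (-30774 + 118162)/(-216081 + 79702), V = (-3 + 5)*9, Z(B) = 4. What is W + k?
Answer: 9731900/136379 ≈ 71.359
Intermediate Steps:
V = 18 (V = 2*9 = 18)
W = -87388/136379 (W = 87388/(-136379) = 87388*(-1/136379) = -87388/136379 ≈ -0.64077)
k = 72 (k = 18*4 = 72)
W + k = -87388/136379 + 72 = 9731900/136379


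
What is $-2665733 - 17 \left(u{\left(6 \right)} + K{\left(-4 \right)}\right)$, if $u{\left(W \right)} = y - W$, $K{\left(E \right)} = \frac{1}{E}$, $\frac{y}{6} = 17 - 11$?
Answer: $- \frac{10664955}{4} \approx -2.6662 \cdot 10^{6}$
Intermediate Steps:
$y = 36$ ($y = 6 \left(17 - 11\right) = 6 \cdot 6 = 36$)
$u{\left(W \right)} = 36 - W$
$-2665733 - 17 \left(u{\left(6 \right)} + K{\left(-4 \right)}\right) = -2665733 - 17 \left(\left(36 - 6\right) + \frac{1}{-4}\right) = -2665733 - 17 \left(\left(36 - 6\right) - \frac{1}{4}\right) = -2665733 - 17 \left(30 - \frac{1}{4}\right) = -2665733 - \frac{2023}{4} = - \frac{10664955}{4}$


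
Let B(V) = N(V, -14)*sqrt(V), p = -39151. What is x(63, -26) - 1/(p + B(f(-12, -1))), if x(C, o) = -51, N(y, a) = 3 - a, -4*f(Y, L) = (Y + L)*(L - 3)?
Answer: -4598411371/90164974 + I*sqrt(13)/90164974 ≈ -51.0 + 3.9988e-8*I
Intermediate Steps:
f(Y, L) = -(-3 + L)*(L + Y)/4 (f(Y, L) = -(Y + L)*(L - 3)/4 = -(L + Y)*(-3 + L)/4 = -(-3 + L)*(L + Y)/4)
B(V) = 17*sqrt(V) (B(V) = (3 - 1*(-14))*sqrt(V) = (3 + 14)*sqrt(V) = 17*sqrt(V))
x(63, -26) - 1/(p + B(f(-12, -1))) = -51 - 1/(-39151 + 17*sqrt(-1/4*(-1)**2 + (3/4)*(-1) + (3/4)*(-12) - 1/4*(-1)*(-12))) = -51 - 1/(-39151 + 17*sqrt(-1/4*1 - 3/4 - 9 - 3)) = -51 - 1/(-39151 + 17*sqrt(-1/4 - 3/4 - 9 - 3)) = -51 - 1/(-39151 + 17*sqrt(-13)) = -51 - 1/(-39151 + 17*(I*sqrt(13))) = -51 - 1/(-39151 + 17*I*sqrt(13))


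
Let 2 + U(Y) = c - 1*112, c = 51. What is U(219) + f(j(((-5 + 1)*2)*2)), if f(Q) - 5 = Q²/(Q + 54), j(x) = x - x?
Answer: -58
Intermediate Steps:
U(Y) = -63 (U(Y) = -2 + (51 - 1*112) = -2 + (51 - 112) = -2 - 61 = -63)
j(x) = 0
f(Q) = 5 + Q²/(54 + Q) (f(Q) = 5 + Q²/(Q + 54) = 5 + Q²/(54 + Q))
U(219) + f(j(((-5 + 1)*2)*2)) = -63 + (270 + 0² + 5*0)/(54 + 0) = -63 + (270 + 0 + 0)/54 = -63 + (1/54)*270 = -63 + 5 = -58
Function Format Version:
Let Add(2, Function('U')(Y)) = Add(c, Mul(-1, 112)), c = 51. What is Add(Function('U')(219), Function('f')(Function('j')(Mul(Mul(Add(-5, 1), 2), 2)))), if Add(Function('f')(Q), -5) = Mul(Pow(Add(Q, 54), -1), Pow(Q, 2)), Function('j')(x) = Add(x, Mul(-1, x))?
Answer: -58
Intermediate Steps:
Function('U')(Y) = -63 (Function('U')(Y) = Add(-2, Add(51, Mul(-1, 112))) = Add(-2, Add(51, -112)) = Add(-2, -61) = -63)
Function('j')(x) = 0
Function('f')(Q) = Add(5, Mul(Pow(Q, 2), Pow(Add(54, Q), -1))) (Function('f')(Q) = Add(5, Mul(Pow(Add(Q, 54), -1), Pow(Q, 2))) = Add(5, Mul(Pow(Add(54, Q), -1), Pow(Q, 2))) = Add(5, Mul(Pow(Q, 2), Pow(Add(54, Q), -1))))
Add(Function('U')(219), Function('f')(Function('j')(Mul(Mul(Add(-5, 1), 2), 2)))) = Add(-63, Mul(Pow(Add(54, 0), -1), Add(270, Pow(0, 2), Mul(5, 0)))) = Add(-63, Mul(Pow(54, -1), Add(270, 0, 0))) = Add(-63, Mul(Rational(1, 54), 270)) = Add(-63, 5) = -58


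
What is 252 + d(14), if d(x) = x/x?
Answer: 253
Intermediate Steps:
d(x) = 1
252 + d(14) = 252 + 1 = 253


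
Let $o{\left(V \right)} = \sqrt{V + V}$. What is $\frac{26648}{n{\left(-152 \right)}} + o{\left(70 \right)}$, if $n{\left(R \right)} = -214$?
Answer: $- \frac{13324}{107} + 2 \sqrt{35} \approx -112.69$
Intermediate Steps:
$o{\left(V \right)} = \sqrt{2} \sqrt{V}$ ($o{\left(V \right)} = \sqrt{2 V} = \sqrt{2} \sqrt{V}$)
$\frac{26648}{n{\left(-152 \right)}} + o{\left(70 \right)} = \frac{26648}{-214} + \sqrt{2} \sqrt{70} = 26648 \left(- \frac{1}{214}\right) + 2 \sqrt{35} = - \frac{13324}{107} + 2 \sqrt{35}$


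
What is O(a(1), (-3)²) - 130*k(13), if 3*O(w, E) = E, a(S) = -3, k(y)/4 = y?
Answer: -6757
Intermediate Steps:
k(y) = 4*y
O(w, E) = E/3
O(a(1), (-3)²) - 130*k(13) = (⅓)*(-3)² - 520*13 = (⅓)*9 - 130*52 = 3 - 6760 = -6757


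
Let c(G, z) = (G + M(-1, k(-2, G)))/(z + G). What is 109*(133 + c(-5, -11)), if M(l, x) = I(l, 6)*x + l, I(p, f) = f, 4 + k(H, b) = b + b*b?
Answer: 111071/8 ≈ 13884.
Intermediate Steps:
k(H, b) = -4 + b + b**2 (k(H, b) = -4 + (b + b*b) = -4 + (b + b**2) = -4 + b + b**2)
M(l, x) = l + 6*x (M(l, x) = 6*x + l = l + 6*x)
c(G, z) = (-25 + 6*G**2 + 7*G)/(G + z) (c(G, z) = (G + (-1 + 6*(-4 + G + G**2)))/(z + G) = (G + (-1 + (-24 + 6*G + 6*G**2)))/(G + z) = (G + (-25 + 6*G + 6*G**2))/(G + z) = (-25 + 6*G**2 + 7*G)/(G + z))
109*(133 + c(-5, -11)) = 109*(133 + (-25 + 6*(-5)**2 + 7*(-5))/(-5 - 11)) = 109*(133 + (-25 + 6*25 - 35)/(-16)) = 109*(133 - (-25 + 150 - 35)/16) = 109*(133 - 1/16*90) = 109*(133 - 45/8) = 109*(1019/8) = 111071/8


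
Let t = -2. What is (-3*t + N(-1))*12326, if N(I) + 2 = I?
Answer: 36978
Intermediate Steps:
N(I) = -2 + I
(-3*t + N(-1))*12326 = (-3*(-2) + (-2 - 1))*12326 = (6 - 3)*12326 = 3*12326 = 36978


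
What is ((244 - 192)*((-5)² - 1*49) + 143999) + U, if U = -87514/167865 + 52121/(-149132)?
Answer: 188084889345193/1317581220 ≈ 1.4275e+5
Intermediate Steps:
U = -1147391027/1317581220 (U = -87514*1/167865 + 52121*(-1/149132) = -4606/8835 - 52121/149132 = -1147391027/1317581220 ≈ -0.87083)
((244 - 192)*((-5)² - 1*49) + 143999) + U = ((244 - 192)*((-5)² - 1*49) + 143999) - 1147391027/1317581220 = (52*(25 - 49) + 143999) - 1147391027/1317581220 = (52*(-24) + 143999) - 1147391027/1317581220 = (-1248 + 143999) - 1147391027/1317581220 = 142751 - 1147391027/1317581220 = 188084889345193/1317581220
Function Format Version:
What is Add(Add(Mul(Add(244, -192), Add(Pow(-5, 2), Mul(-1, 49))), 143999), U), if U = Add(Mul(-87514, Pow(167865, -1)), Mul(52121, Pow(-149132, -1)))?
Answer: Rational(188084889345193, 1317581220) ≈ 1.4275e+5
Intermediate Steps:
U = Rational(-1147391027, 1317581220) (U = Add(Mul(-87514, Rational(1, 167865)), Mul(52121, Rational(-1, 149132))) = Add(Rational(-4606, 8835), Rational(-52121, 149132)) = Rational(-1147391027, 1317581220) ≈ -0.87083)
Add(Add(Mul(Add(244, -192), Add(Pow(-5, 2), Mul(-1, 49))), 143999), U) = Add(Add(Mul(Add(244, -192), Add(Pow(-5, 2), Mul(-1, 49))), 143999), Rational(-1147391027, 1317581220)) = Add(Add(Mul(52, Add(25, -49)), 143999), Rational(-1147391027, 1317581220)) = Add(Add(Mul(52, -24), 143999), Rational(-1147391027, 1317581220)) = Add(Add(-1248, 143999), Rational(-1147391027, 1317581220)) = Add(142751, Rational(-1147391027, 1317581220)) = Rational(188084889345193, 1317581220)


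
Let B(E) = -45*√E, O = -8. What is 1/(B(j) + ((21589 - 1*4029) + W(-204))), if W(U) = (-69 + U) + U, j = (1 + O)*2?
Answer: 17083/291857239 + 45*I*√14/291857239 ≈ 5.8532e-5 + 5.7691e-7*I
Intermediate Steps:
j = -14 (j = (1 - 8)*2 = -7*2 = -14)
W(U) = -69 + 2*U
1/(B(j) + ((21589 - 1*4029) + W(-204))) = 1/(-45*I*√14 + ((21589 - 1*4029) + (-69 + 2*(-204)))) = 1/(-45*I*√14 + ((21589 - 4029) + (-69 - 408))) = 1/(-45*I*√14 + (17560 - 477)) = 1/(-45*I*√14 + 17083) = 1/(17083 - 45*I*√14)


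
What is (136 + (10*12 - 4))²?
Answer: 63504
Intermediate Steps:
(136 + (10*12 - 4))² = (136 + (120 - 4))² = (136 + 116)² = 252² = 63504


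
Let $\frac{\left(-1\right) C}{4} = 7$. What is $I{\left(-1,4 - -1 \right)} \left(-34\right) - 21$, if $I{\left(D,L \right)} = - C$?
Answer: $-973$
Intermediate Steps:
$C = -28$ ($C = \left(-4\right) 7 = -28$)
$I{\left(D,L \right)} = 28$ ($I{\left(D,L \right)} = \left(-1\right) \left(-28\right) = 28$)
$I{\left(-1,4 - -1 \right)} \left(-34\right) - 21 = 28 \left(-34\right) - 21 = -952 - 21 = -973$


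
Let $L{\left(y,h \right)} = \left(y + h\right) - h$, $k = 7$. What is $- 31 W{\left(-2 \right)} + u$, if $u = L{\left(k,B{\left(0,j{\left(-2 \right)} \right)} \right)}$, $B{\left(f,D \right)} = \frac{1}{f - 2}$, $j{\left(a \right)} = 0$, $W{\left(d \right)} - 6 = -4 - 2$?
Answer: $7$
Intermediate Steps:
$W{\left(d \right)} = 0$ ($W{\left(d \right)} = 6 - 6 = 0$)
$B{\left(f,D \right)} = \frac{1}{-2 + f}$
$L{\left(y,h \right)} = y$ ($L{\left(y,h \right)} = \left(h + y\right) - h = y$)
$u = 7$
$- 31 W{\left(-2 \right)} + u = \left(-31\right) 0 + 7 = 0 + 7 = 7$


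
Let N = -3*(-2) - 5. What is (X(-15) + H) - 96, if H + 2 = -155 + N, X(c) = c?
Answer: -267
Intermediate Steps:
N = 1 (N = 6 - 5 = 1)
H = -156 (H = -2 + (-155 + 1) = -2 - 154 = -156)
(X(-15) + H) - 96 = (-15 - 156) - 96 = -171 - 96 = -267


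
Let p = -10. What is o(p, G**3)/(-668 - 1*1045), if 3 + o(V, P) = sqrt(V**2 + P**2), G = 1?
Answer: 1/571 - sqrt(101)/1713 ≈ -0.0041155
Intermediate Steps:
o(V, P) = -3 + sqrt(P**2 + V**2) (o(V, P) = -3 + sqrt(V**2 + P**2) = -3 + sqrt(P**2 + V**2))
o(p, G**3)/(-668 - 1*1045) = (-3 + sqrt((1**3)**2 + (-10)**2))/(-668 - 1*1045) = (-3 + sqrt(1**2 + 100))/(-668 - 1045) = (-3 + sqrt(1 + 100))/(-1713) = (-3 + sqrt(101))*(-1/1713) = 1/571 - sqrt(101)/1713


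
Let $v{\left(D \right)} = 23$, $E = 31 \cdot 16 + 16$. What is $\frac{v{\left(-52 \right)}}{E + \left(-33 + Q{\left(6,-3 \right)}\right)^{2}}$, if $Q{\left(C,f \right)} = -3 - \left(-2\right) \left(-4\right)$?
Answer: $\frac{23}{2448} \approx 0.0093954$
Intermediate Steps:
$Q{\left(C,f \right)} = -11$ ($Q{\left(C,f \right)} = -3 - 8 = -11$)
$E = 512$ ($E = 496 + 16 = 512$)
$\frac{v{\left(-52 \right)}}{E + \left(-33 + Q{\left(6,-3 \right)}\right)^{2}} = \frac{23}{512 + \left(-33 - 11\right)^{2}} = \frac{23}{512 + \left(-44\right)^{2}} = \frac{23}{512 + 1936} = \frac{23}{2448}$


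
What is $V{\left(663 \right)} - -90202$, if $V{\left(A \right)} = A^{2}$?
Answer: $529771$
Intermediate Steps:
$V{\left(663 \right)} - -90202 = 663^{2} - -90202 = 439569 + 90202 = 529771$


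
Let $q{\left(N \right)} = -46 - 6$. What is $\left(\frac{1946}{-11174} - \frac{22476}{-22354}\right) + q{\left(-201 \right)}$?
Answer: $- \frac{3195275263}{62445899} \approx -51.169$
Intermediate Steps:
$q{\left(N \right)} = -52$
$\left(\frac{1946}{-11174} - \frac{22476}{-22354}\right) + q{\left(-201 \right)} = \left(\frac{1946}{-11174} - \frac{22476}{-22354}\right) - 52 = \left(1946 \left(- \frac{1}{11174}\right) - - \frac{11238}{11177}\right) - 52 = \left(- \frac{973}{5587} + \frac{11238}{11177}\right) - 52 = \frac{51911485}{62445899} - 52 = - \frac{3195275263}{62445899}$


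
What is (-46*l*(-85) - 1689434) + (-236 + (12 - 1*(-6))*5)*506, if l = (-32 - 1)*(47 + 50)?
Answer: -14279220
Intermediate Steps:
l = -3201 (l = -33*97 = -3201)
(-46*l*(-85) - 1689434) + (-236 + (12 - 1*(-6))*5)*506 = (-46*(-3201)*(-85) - 1689434) + (-236 + (12 - 1*(-6))*5)*506 = (147246*(-85) - 1689434) + (-236 + (12 + 6)*5)*506 = (-12515910 - 1689434) + (-236 + 18*5)*506 = -14205344 + (-236 + 90)*506 = -14205344 - 146*506 = -14205344 - 73876 = -14279220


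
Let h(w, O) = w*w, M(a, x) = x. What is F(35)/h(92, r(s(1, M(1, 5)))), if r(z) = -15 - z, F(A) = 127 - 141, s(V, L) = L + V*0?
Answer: -7/4232 ≈ -0.0016541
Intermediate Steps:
s(V, L) = L (s(V, L) = L + 0 = L)
F(A) = -14
h(w, O) = w**2
F(35)/h(92, r(s(1, M(1, 5)))) = -14/(92**2) = -14/8464 = -14*1/8464 = -7/4232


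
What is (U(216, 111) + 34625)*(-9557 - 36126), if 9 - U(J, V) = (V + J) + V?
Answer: -1562175868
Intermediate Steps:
U(J, V) = 9 - J - 2*V (U(J, V) = 9 - ((V + J) + V) = 9 - ((J + V) + V) = 9 - (J + 2*V) = 9 + (-J - 2*V) = 9 - J - 2*V)
(U(216, 111) + 34625)*(-9557 - 36126) = ((9 - 1*216 - 2*111) + 34625)*(-9557 - 36126) = ((9 - 216 - 222) + 34625)*(-45683) = (-429 + 34625)*(-45683) = 34196*(-45683) = -1562175868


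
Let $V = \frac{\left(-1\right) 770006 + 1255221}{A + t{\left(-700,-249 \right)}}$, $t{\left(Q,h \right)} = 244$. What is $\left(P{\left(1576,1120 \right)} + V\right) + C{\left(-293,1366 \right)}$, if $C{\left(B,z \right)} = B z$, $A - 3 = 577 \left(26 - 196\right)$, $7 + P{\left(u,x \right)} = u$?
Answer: $- \frac{39007456182}{97843} \approx -3.9867 \cdot 10^{5}$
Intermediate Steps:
$P{\left(u,x \right)} = -7 + u$
$A = -98087$ ($A = 3 + 577 \left(26 - 196\right) = 3 + 577 \left(-170\right) = 3 - 98090 = -98087$)
$V = - \frac{485215}{97843}$ ($V = \frac{\left(-1\right) 770006 + 1255221}{-98087 + 244} = \frac{-770006 + 1255221}{-97843} = 485215 \left(- \frac{1}{97843}\right) = - \frac{485215}{97843} \approx -4.9591$)
$\left(P{\left(1576,1120 \right)} + V\right) + C{\left(-293,1366 \right)} = \left(\left(-7 + 1576\right) - \frac{485215}{97843}\right) - 400238 = \left(1569 - \frac{485215}{97843}\right) - 400238 = \frac{153030452}{97843} - 400238 = - \frac{39007456182}{97843}$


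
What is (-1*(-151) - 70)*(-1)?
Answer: -81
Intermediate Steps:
(-1*(-151) - 70)*(-1) = (151 - 70)*(-1) = 81*(-1) = -81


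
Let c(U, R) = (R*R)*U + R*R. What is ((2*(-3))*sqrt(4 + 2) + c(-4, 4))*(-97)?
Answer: 4656 + 582*sqrt(6) ≈ 6081.6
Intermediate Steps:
c(U, R) = R**2 + U*R**2 (c(U, R) = R**2*U + R**2 = U*R**2 + R**2 = R**2 + U*R**2)
((2*(-3))*sqrt(4 + 2) + c(-4, 4))*(-97) = ((2*(-3))*sqrt(4 + 2) + 4**2*(1 - 4))*(-97) = (-6*sqrt(6) + 16*(-3))*(-97) = (-6*sqrt(6) - 48)*(-97) = (-48 - 6*sqrt(6))*(-97) = 4656 + 582*sqrt(6)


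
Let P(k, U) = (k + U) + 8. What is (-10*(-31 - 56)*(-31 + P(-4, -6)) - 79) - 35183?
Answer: -63972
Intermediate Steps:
P(k, U) = 8 + U + k (P(k, U) = (U + k) + 8 = 8 + U + k)
(-10*(-31 - 56)*(-31 + P(-4, -6)) - 79) - 35183 = (-10*(-31 - 56)*(-31 + (8 - 6 - 4)) - 79) - 35183 = (-(-870)*(-31 - 2) - 79) - 35183 = (-(-870)*(-33) - 79) - 35183 = (-10*2871 - 79) - 35183 = (-28710 - 79) - 35183 = -28789 - 35183 = -63972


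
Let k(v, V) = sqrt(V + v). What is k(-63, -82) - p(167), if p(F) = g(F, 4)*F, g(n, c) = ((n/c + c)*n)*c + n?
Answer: -5131576 + I*sqrt(145) ≈ -5.1316e+6 + 12.042*I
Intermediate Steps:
g(n, c) = n + c*n*(c + n/c) (g(n, c) = ((c + n/c)*n)*c + n = (n*(c + n/c))*c + n = c*n*(c + n/c) + n = n + c*n*(c + n/c))
p(F) = F**2*(17 + F) (p(F) = (F*(1 + F + 4**2))*F = (F*(1 + F + 16))*F = (F*(17 + F))*F = F**2*(17 + F))
k(-63, -82) - p(167) = sqrt(-82 - 63) - 167**2*(17 + 167) = sqrt(-145) - 27889*184 = I*sqrt(145) - 1*5131576 = I*sqrt(145) - 5131576 = -5131576 + I*sqrt(145)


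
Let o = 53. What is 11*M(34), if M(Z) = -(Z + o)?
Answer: -957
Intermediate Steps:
M(Z) = -53 - Z (M(Z) = -(Z + 53) = -(53 + Z) = -53 - Z)
11*M(34) = 11*(-53 - 1*34) = 11*(-53 - 34) = 11*(-87) = -957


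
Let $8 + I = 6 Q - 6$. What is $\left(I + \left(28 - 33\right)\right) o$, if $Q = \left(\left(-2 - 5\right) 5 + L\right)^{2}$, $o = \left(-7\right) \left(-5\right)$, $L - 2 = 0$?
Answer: $228025$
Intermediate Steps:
$L = 2$ ($L = 2 + 0 = 2$)
$o = 35$
$Q = 1089$ ($Q = \left(\left(-2 - 5\right) 5 + 2\right)^{2} = \left(\left(-7\right) 5 + 2\right)^{2} = \left(-35 + 2\right)^{2} = \left(-33\right)^{2} = 1089$)
$I = 6520$ ($I = -8 + \left(6 \cdot 1089 - 6\right) = -8 + \left(6534 - 6\right) = -8 + 6528 = 6520$)
$\left(I + \left(28 - 33\right)\right) o = \left(6520 + \left(28 - 33\right)\right) 35 = \left(6520 - 5\right) 35 = 6515 \cdot 35 = 228025$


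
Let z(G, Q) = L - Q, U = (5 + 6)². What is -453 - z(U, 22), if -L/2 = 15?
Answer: -401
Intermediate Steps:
L = -30 (L = -2*15 = -30)
U = 121 (U = 11² = 121)
z(G, Q) = -30 - Q
-453 - z(U, 22) = -453 - (-30 - 1*22) = -453 - (-30 - 22) = -453 - 1*(-52) = -453 + 52 = -401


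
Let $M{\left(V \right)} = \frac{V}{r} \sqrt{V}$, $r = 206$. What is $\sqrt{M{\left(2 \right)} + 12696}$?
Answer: $\frac{\sqrt{134691864 + 103 \sqrt{2}}}{103} \approx 112.68$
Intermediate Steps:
$M{\left(V \right)} = \frac{V^{\frac{3}{2}}}{206}$ ($M{\left(V \right)} = \frac{V}{206} \sqrt{V} = \frac{V^{\frac{3}{2}}}{206}$)
$\sqrt{M{\left(2 \right)} + 12696} = \sqrt{\frac{2^{\frac{3}{2}}}{206} + 12696} = \sqrt{\frac{2 \sqrt{2}}{206} + 12696} = \sqrt{\frac{\sqrt{2}}{103} + 12696} = \sqrt{12696 + \frac{\sqrt{2}}{103}}$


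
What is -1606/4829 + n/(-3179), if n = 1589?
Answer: -1161705/1395581 ≈ -0.83242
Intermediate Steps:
-1606/4829 + n/(-3179) = -1606/4829 + 1589/(-3179) = -1606*1/4829 + 1589*(-1/3179) = -146/439 - 1589/3179 = -1161705/1395581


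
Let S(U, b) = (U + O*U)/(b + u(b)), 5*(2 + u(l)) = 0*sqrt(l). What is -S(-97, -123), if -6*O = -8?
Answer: -679/375 ≈ -1.8107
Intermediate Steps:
u(l) = -2 (u(l) = -2 + (0*sqrt(l))/5 = -2 + (1/5)*0 = -2 + 0 = -2)
O = 4/3 (O = -1/6*(-8) = 4/3 ≈ 1.3333)
S(U, b) = 7*U/(3*(-2 + b)) (S(U, b) = (U + 4*U/3)/(b - 2) = (7*U/3)/(-2 + b) = 7*U/(3*(-2 + b)))
-S(-97, -123) = -7*(-97)/(3*(-2 - 123)) = -7*(-97)/(3*(-125)) = -7*(-97)*(-1)/(3*125) = -1*679/375 = -679/375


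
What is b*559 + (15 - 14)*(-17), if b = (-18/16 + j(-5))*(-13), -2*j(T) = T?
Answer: -80073/8 ≈ -10009.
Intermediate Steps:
j(T) = -T/2
b = -143/8 (b = (-18/16 - ½*(-5))*(-13) = (-18*1/16 + 5/2)*(-13) = (-9/8 + 5/2)*(-13) = (11/8)*(-13) = -143/8 ≈ -17.875)
b*559 + (15 - 14)*(-17) = -143/8*559 + (15 - 14)*(-17) = -79937/8 + 1*(-17) = -79937/8 - 17 = -80073/8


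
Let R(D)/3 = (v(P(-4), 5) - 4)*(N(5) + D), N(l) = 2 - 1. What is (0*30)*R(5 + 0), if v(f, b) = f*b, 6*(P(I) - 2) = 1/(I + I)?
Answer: 0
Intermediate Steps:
P(I) = 2 + 1/(12*I) (P(I) = 2 + 1/(6*(I + I)) = 2 + 1/(6*((2*I))) = 2 + (1/(2*I))/6 = 2 + 1/(12*I))
v(f, b) = b*f
N(l) = 1
R(D) = 283/16 + 283*D/16 (R(D) = 3*((5*(2 + (1/12)/(-4)) - 4)*(1 + D)) = 3*((5*(2 + (1/12)*(-1/4)) - 4)*(1 + D)) = 3*((5*(2 - 1/48) - 4)*(1 + D)) = 3*((5*(95/48) - 4)*(1 + D)) = 3*((475/48 - 4)*(1 + D)) = 3*(283*(1 + D)/48) = 3*(283/48 + 283*D/48) = 283/16 + 283*D/16)
(0*30)*R(5 + 0) = (0*30)*(283/16 + 283*(5 + 0)/16) = 0*(283/16 + (283/16)*5) = 0*(283/16 + 1415/16) = 0*(849/8) = 0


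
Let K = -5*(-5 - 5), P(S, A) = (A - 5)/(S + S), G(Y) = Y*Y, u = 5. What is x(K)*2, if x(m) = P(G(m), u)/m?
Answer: 0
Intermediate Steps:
G(Y) = Y²
P(S, A) = (-5 + A)/(2*S) (P(S, A) = (-5 + A)/((2*S)) = (-5 + A)*(1/(2*S)) = (-5 + A)/(2*S))
K = 50 (K = -5*(-10) = 50)
x(m) = 0 (x(m) = ((-5 + 5)/(2*(m²)))/m = ((½)*0/m²)/m = 0/m = 0)
x(K)*2 = 0*2 = 0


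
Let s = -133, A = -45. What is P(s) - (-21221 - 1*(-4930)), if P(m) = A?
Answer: 16246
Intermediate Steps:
P(m) = -45
P(s) - (-21221 - 1*(-4930)) = -45 - (-21221 - 1*(-4930)) = -45 - (-21221 + 4930) = -45 - 1*(-16291) = -45 + 16291 = 16246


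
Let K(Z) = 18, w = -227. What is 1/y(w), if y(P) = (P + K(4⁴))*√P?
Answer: I*√227/47443 ≈ 0.00031757*I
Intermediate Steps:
y(P) = √P*(18 + P) (y(P) = (P + 18)*√P = (18 + P)*√P = √P*(18 + P))
1/y(w) = 1/(√(-227)*(18 - 227)) = 1/((I*√227)*(-209)) = 1/(-209*I*√227) = I*√227/47443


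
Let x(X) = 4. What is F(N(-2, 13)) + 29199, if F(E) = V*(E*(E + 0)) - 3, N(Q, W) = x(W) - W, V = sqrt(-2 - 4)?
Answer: 29196 + 81*I*sqrt(6) ≈ 29196.0 + 198.41*I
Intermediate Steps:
V = I*sqrt(6) (V = sqrt(-6) = I*sqrt(6) ≈ 2.4495*I)
N(Q, W) = 4 - W
F(E) = -3 + I*sqrt(6)*E**2 (F(E) = (I*sqrt(6))*(E*(E + 0)) - 3 = (I*sqrt(6))*(E*E) - 3 = (I*sqrt(6))*E**2 - 3 = I*sqrt(6)*E**2 - 3 = -3 + I*sqrt(6)*E**2)
F(N(-2, 13)) + 29199 = (-3 + I*sqrt(6)*(4 - 1*13)**2) + 29199 = (-3 + I*sqrt(6)*(4 - 13)**2) + 29199 = (-3 + I*sqrt(6)*(-9)**2) + 29199 = (-3 + I*sqrt(6)*81) + 29199 = (-3 + 81*I*sqrt(6)) + 29199 = 29196 + 81*I*sqrt(6)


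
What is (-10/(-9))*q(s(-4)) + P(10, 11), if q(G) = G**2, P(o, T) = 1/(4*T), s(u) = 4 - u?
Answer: 28169/396 ≈ 71.134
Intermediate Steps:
P(o, T) = 1/(4*T)
(-10/(-9))*q(s(-4)) + P(10, 11) = (-10/(-9))*(4 - 1*(-4))**2 + (1/4)/11 = (-1/9*(-10))*(4 + 4)**2 + (1/4)*(1/11) = (10/9)*8**2 + 1/44 = (10/9)*64 + 1/44 = 640/9 + 1/44 = 28169/396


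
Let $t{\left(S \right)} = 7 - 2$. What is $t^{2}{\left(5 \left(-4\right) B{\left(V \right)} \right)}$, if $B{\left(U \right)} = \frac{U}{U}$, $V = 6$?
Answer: $25$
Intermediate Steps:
$B{\left(U \right)} = 1$
$t{\left(S \right)} = 5$ ($t{\left(S \right)} = 7 - 2 = 5$)
$t^{2}{\left(5 \left(-4\right) B{\left(V \right)} \right)} = 5^{2} = 25$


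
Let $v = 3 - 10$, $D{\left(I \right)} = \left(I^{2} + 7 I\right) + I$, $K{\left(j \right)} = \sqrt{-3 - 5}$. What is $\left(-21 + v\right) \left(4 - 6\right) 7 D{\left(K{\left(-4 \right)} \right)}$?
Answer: $-3136 + 6272 i \sqrt{2} \approx -3136.0 + 8870.0 i$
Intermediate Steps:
$K{\left(j \right)} = 2 i \sqrt{2}$ ($K{\left(j \right)} = \sqrt{-8} = 2 i \sqrt{2}$)
$D{\left(I \right)} = I^{2} + 8 I$
$v = -7$
$\left(-21 + v\right) \left(4 - 6\right) 7 D{\left(K{\left(-4 \right)} \right)} = \left(-21 - 7\right) \left(4 - 6\right) 7 \cdot 2 i \sqrt{2} \left(8 + 2 i \sqrt{2}\right) = \left(-28\right) \left(-2\right) 7 \cdot 2 i \sqrt{2} \left(8 + 2 i \sqrt{2}\right) = 56 \cdot 7 \cdot 2 i \sqrt{2} \left(8 + 2 i \sqrt{2}\right) = 392 \cdot 2 i \sqrt{2} \left(8 + 2 i \sqrt{2}\right) = 784 i \sqrt{2} \left(8 + 2 i \sqrt{2}\right)$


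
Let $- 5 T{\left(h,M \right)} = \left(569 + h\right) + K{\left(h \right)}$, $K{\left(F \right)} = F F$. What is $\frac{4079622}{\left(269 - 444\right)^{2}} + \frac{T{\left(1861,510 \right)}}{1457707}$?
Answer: $\frac{5925665821879}{44642276875} \approx 132.74$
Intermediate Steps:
$K{\left(F \right)} = F^{2}$
$T{\left(h,M \right)} = - \frac{569}{5} - \frac{h}{5} - \frac{h^{2}}{5}$ ($T{\left(h,M \right)} = - \frac{\left(569 + h\right) + h^{2}}{5} = - \frac{569 + h + h^{2}}{5} = - \frac{569}{5} - \frac{h}{5} - \frac{h^{2}}{5}$)
$\frac{4079622}{\left(269 - 444\right)^{2}} + \frac{T{\left(1861,510 \right)}}{1457707} = \frac{4079622}{\left(269 - 444\right)^{2}} + \frac{- \frac{569}{5} - \frac{1861}{5} - \frac{1861^{2}}{5}}{1457707} = \frac{4079622}{\left(-175\right)^{2}} + \left(- \frac{569}{5} - \frac{1861}{5} - \frac{3463321}{5}\right) \frac{1}{1457707} = \frac{4079622}{30625} + \left(- \frac{569}{5} - \frac{1861}{5} - \frac{3463321}{5}\right) \frac{1}{1457707} = 4079622 \cdot \frac{1}{30625} - \frac{3465751}{7288535} = \frac{4079622}{30625} - \frac{3465751}{7288535} = \frac{5925665821879}{44642276875}$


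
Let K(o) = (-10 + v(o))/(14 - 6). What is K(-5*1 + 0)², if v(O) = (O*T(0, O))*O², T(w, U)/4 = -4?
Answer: 990025/16 ≈ 61877.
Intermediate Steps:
T(w, U) = -16 (T(w, U) = 4*(-4) = -16)
v(O) = -16*O³ (v(O) = (O*(-16))*O² = (-16*O)*O² = -16*O³)
K(o) = -5/4 - 2*o³ (K(o) = (-10 - 16*o³)/(14 - 6) = (-10 - 16*o³)/8 = (-10 - 16*o³)*(⅛) = -5/4 - 2*o³)
K(-5*1 + 0)² = (-5/4 - 2*(-5*1 + 0)³)² = (-5/4 - 2*(-5 + 0)³)² = (-5/4 - 2*(-5)³)² = (-5/4 - 2*(-125))² = (-5/4 + 250)² = (995/4)² = 990025/16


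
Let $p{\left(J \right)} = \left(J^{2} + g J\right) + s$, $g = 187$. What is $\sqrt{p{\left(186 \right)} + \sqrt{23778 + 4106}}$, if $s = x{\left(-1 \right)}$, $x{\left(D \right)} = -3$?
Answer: $\sqrt{69375 + 2 \sqrt{6971}} \approx 263.71$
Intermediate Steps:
$s = -3$
$p{\left(J \right)} = -3 + J^{2} + 187 J$ ($p{\left(J \right)} = \left(J^{2} + 187 J\right) - 3 = -3 + J^{2} + 187 J$)
$\sqrt{p{\left(186 \right)} + \sqrt{23778 + 4106}} = \sqrt{\left(-3 + 186^{2} + 187 \cdot 186\right) + \sqrt{23778 + 4106}} = \sqrt{\left(-3 + 34596 + 34782\right) + \sqrt{27884}} = \sqrt{69375 + 2 \sqrt{6971}}$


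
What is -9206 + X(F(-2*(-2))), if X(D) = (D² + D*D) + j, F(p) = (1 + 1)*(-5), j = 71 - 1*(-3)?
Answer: -8932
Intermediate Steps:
j = 74 (j = 71 + 3 = 74)
F(p) = -10 (F(p) = 2*(-5) = -10)
X(D) = 74 + 2*D² (X(D) = (D² + D*D) + 74 = (D² + D²) + 74 = 2*D² + 74 = 74 + 2*D²)
-9206 + X(F(-2*(-2))) = -9206 + (74 + 2*(-10)²) = -9206 + (74 + 2*100) = -9206 + (74 + 200) = -9206 + 274 = -8932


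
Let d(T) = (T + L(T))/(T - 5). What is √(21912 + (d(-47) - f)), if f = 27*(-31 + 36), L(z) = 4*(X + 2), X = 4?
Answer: √14721551/26 ≈ 147.57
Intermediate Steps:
L(z) = 24 (L(z) = 4*(4 + 2) = 4*6 = 24)
f = 135 (f = 27*5 = 135)
d(T) = (24 + T)/(-5 + T) (d(T) = (T + 24)/(T - 5) = (24 + T)/(-5 + T))
√(21912 + (d(-47) - f)) = √(21912 + ((24 - 47)/(-5 - 47) - 1*135)) = √(21912 + (-23/(-52) - 135)) = √(21912 + (-1/52*(-23) - 135)) = √(21912 + (23/52 - 135)) = √(21912 - 6997/52) = √(1132427/52) = √14721551/26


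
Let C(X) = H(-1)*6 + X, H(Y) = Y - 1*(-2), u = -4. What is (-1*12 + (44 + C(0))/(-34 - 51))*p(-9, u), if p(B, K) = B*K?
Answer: -7704/17 ≈ -453.18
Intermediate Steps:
H(Y) = 2 + Y (H(Y) = Y + 2 = 2 + Y)
C(X) = 6 + X (C(X) = (2 - 1)*6 + X = 1*6 + X = 6 + X)
(-1*12 + (44 + C(0))/(-34 - 51))*p(-9, u) = (-1*12 + (44 + (6 + 0))/(-34 - 51))*(-9*(-4)) = (-12 + (44 + 6)/(-85))*36 = (-12 + 50*(-1/85))*36 = (-12 - 10/17)*36 = -214/17*36 = -7704/17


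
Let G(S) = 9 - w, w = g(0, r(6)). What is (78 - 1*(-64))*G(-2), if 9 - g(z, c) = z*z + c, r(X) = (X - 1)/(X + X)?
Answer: 355/6 ≈ 59.167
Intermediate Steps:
r(X) = (-1 + X)/(2*X) (r(X) = (-1 + X)/((2*X)) = (-1 + X)*(1/(2*X)) = (-1 + X)/(2*X))
g(z, c) = 9 - c - z² (g(z, c) = 9 - (z*z + c) = 9 - (z² + c) = 9 - (c + z²) = 9 + (-c - z²) = 9 - c - z²)
w = 103/12 (w = 9 - (-1 + 6)/(2*6) - 1*0² = 9 - 5/(2*6) - 1*0 = 9 - 1*5/12 + 0 = 9 - 5/12 + 0 = 103/12 ≈ 8.5833)
G(S) = 5/12 (G(S) = 9 - 1*103/12 = 9 - 103/12 = 5/12)
(78 - 1*(-64))*G(-2) = (78 - 1*(-64))*(5/12) = (78 + 64)*(5/12) = 142*(5/12) = 355/6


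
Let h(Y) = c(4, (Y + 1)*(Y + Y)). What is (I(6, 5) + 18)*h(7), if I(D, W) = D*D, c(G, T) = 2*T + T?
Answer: 18144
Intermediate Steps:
c(G, T) = 3*T
h(Y) = 6*Y*(1 + Y) (h(Y) = 3*((Y + 1)*(Y + Y)) = 3*((1 + Y)*(2*Y)) = 3*(2*Y*(1 + Y)) = 6*Y*(1 + Y))
I(D, W) = D²
(I(6, 5) + 18)*h(7) = (6² + 18)*(6*7*(1 + 7)) = (36 + 18)*(6*7*8) = 54*336 = 18144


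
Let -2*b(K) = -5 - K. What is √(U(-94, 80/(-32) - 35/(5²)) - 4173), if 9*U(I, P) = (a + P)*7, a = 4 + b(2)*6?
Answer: I*√3740930/30 ≈ 64.472*I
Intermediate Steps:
b(K) = 5/2 + K/2 (b(K) = -(-5 - K)/2 = 5/2 + K/2)
a = 25 (a = 4 + (5/2 + (½)*2)*6 = 4 + (5/2 + 1)*6 = 4 + (7/2)*6 = 4 + 21 = 25)
U(I, P) = 175/9 + 7*P/9 (U(I, P) = ((25 + P)*7)/9 = (175 + 7*P)/9 = 175/9 + 7*P/9)
√(U(-94, 80/(-32) - 35/(5²)) - 4173) = √((175/9 + 7*(80/(-32) - 35/(5²))/9) - 4173) = √((175/9 + 7*(80*(-1/32) - 35/25)/9) - 4173) = √((175/9 + 7*(-5/2 - 35*1/25)/9) - 4173) = √((175/9 + 7*(-5/2 - 7/5)/9) - 4173) = √((175/9 + (7/9)*(-39/10)) - 4173) = √((175/9 - 91/30) - 4173) = √(1477/90 - 4173) = √(-374093/90) = I*√3740930/30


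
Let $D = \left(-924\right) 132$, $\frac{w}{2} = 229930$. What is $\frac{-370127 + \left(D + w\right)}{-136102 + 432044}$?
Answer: $- \frac{32235}{295942} \approx -0.10892$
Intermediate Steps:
$w = 459860$ ($w = 2 \cdot 229930 = 459860$)
$D = -121968$
$\frac{-370127 + \left(D + w\right)}{-136102 + 432044} = \frac{-370127 + \left(-121968 + 459860\right)}{-136102 + 432044} = \frac{-370127 + 337892}{295942} = \left(-32235\right) \frac{1}{295942} = - \frac{32235}{295942}$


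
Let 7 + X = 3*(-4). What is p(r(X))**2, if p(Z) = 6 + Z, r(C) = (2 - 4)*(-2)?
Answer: 100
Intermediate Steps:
X = -19 (X = -7 + 3*(-4) = -7 - 12 = -19)
r(C) = 4 (r(C) = -2*(-2) = 4)
p(r(X))**2 = (6 + 4)**2 = 10**2 = 100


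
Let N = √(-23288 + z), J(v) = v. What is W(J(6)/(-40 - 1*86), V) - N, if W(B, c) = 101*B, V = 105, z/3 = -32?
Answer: -101/21 - 2*I*√5846 ≈ -4.8095 - 152.92*I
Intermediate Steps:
z = -96 (z = 3*(-32) = -96)
N = 2*I*√5846 (N = √(-23288 - 96) = √(-23384) = 2*I*√5846 ≈ 152.92*I)
W(J(6)/(-40 - 1*86), V) - N = 101*(6/(-40 - 1*86)) - 2*I*√5846 = 101*(6/(-40 - 86)) - 2*I*√5846 = 101*(6/(-126)) - 2*I*√5846 = 101*(6*(-1/126)) - 2*I*√5846 = 101*(-1/21) - 2*I*√5846 = -101/21 - 2*I*√5846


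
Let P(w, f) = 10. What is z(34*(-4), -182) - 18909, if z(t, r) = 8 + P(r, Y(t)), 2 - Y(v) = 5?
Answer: -18891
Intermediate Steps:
Y(v) = -3 (Y(v) = 2 - 1*5 = 2 - 5 = -3)
z(t, r) = 18 (z(t, r) = 8 + 10 = 18)
z(34*(-4), -182) - 18909 = 18 - 18909 = -18891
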